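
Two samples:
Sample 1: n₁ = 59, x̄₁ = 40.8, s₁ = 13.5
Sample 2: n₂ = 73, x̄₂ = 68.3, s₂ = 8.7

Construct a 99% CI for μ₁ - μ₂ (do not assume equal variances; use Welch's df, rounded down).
(-32.84, -22.16)

Difference: x̄₁ - x̄₂ = -27.50
SE = √(s₁²/n₁ + s₂²/n₂) = √(13.5²/59 + 8.7²/73) = 2.0312
df = 94.86 → 94 (Welch–Satterthwaite, rounded down)
t* = 2.629

CI: -27.50 ± 2.629 · 2.0312 = -27.50 ± 5.34 = (-32.84, -22.16)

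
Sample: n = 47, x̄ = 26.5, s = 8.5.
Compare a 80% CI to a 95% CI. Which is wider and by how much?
95% CI is wider by 1.77

df = 46
80% CI: t* = 1.300, (24.89, 28.11), width = 2 · t* · s/√n = 3.22
95% CI: t* = 2.013, (24.00, 29.00), width = 2 · t* · s/√n = 4.99

The 95% CI is wider by 4.99 - 3.22 = 1.77.
Higher confidence requires a wider interval.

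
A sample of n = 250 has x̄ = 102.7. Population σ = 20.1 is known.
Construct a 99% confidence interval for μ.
(99.43, 105.97)

z-interval (σ known):
z* = 2.576 for 99% confidence

Margin of error = z* · σ/√n = 2.576 · 20.1/√250 = 3.27

CI: (102.7 - 3.27, 102.7 + 3.27) = (99.43, 105.97)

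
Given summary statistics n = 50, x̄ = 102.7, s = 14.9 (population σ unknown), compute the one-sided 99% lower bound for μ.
μ ≥ 97.63

Lower bound (one-sided):
t* = 2.405 (one-sided for 99%)
Lower bound = x̄ - t* · s/√n = 102.7 - 2.405 · 14.9/√50 = 97.63

We are 99% confident that μ ≥ 97.63.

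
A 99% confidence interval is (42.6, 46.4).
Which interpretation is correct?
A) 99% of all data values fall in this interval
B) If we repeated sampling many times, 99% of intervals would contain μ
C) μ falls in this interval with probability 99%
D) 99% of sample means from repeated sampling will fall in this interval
B

A) Wrong — a CI is about the parameter μ, not individual data values.
B) Correct — this is the frequentist long-run coverage interpretation.
C) Wrong — μ is fixed; the randomness lives in the interval, not in μ.
D) Wrong — coverage applies to intervals containing μ, not to future x̄ values.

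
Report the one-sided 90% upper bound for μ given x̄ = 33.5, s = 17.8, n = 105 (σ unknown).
μ ≤ 35.74

Upper bound (one-sided):
t* = 1.290 (one-sided for 90%)
Upper bound = x̄ + t* · s/√n = 33.5 + 1.290 · 17.8/√105 = 35.74

We are 90% confident that μ ≤ 35.74.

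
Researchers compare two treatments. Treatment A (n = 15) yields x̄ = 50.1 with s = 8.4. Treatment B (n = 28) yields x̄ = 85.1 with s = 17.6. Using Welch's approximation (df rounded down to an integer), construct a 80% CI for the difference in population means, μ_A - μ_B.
(-40.17, -29.83)

Difference: x̄₁ - x̄₂ = -35.00
SE = √(s₁²/n₁ + s₂²/n₂) = √(8.4²/15 + 17.6²/28) = 3.9708
df = 40.66 → 40 (Welch–Satterthwaite, rounded down)
t* = 1.303

CI: -35.00 ± 1.303 · 3.9708 = -35.00 ± 5.17 = (-40.17, -29.83)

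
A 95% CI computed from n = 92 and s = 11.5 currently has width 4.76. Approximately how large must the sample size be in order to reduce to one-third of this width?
n ≈ 828

CI width ∝ 1/√n
To reduce width by factor 3, need √n to grow by 3 → need 3² = 9 times as many samples.

Current: n = 92, width = 4.76
New: n = 828, width ≈ 1.57

Width reduced by factor of 4.76/1.57 = 3.03.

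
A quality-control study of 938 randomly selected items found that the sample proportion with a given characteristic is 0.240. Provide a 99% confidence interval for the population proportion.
(0.204, 0.276)

Proportion CI:
SE = √(p̂(1-p̂)/n) = √(0.240 · 0.760 / 938) = 0.01394

z* = 2.576
Margin = z* · SE = 2.576 · 0.01394 = 0.0359

CI: 0.240 ± 0.0359 = (0.204, 0.276)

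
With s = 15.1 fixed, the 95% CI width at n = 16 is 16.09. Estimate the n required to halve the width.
n ≈ 64

CI width ∝ 1/√n
To reduce width by factor 2, need √n to grow by 2 → need 2² = 4 times as many samples.

Current: n = 16, width = 16.09
New: n = 64, width ≈ 7.54

Width reduced by factor of 16.09/7.54 = 2.13.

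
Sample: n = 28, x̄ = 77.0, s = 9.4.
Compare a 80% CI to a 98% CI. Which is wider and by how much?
98% CI is wider by 4.12

df = 27
80% CI: t* = 1.314, (74.67, 79.33), width = 2 · t* · s/√n = 4.67
98% CI: t* = 2.473, (72.61, 81.39), width = 2 · t* · s/√n = 8.79

The 98% CI is wider by 8.79 - 4.67 = 4.12.
Higher confidence requires a wider interval.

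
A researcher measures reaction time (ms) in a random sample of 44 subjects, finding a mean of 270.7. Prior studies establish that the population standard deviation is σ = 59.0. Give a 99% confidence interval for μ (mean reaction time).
(247.79, 293.61)

z-interval (σ known):
z* = 2.576 for 99% confidence

Margin of error = z* · σ/√n = 2.576 · 59.0/√44 = 22.91

CI: (270.7 - 22.91, 270.7 + 22.91) = (247.79, 293.61)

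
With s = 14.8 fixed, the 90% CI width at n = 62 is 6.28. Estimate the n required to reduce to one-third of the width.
n ≈ 558

CI width ∝ 1/√n
To reduce width by factor 3, need √n to grow by 3 → need 3² = 9 times as many samples.

Current: n = 62, width = 6.28
New: n = 558, width ≈ 2.07

Width reduced by factor of 6.28/2.07 = 3.03.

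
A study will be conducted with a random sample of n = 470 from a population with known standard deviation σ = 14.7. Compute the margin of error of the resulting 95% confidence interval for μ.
Margin of error = 1.33

Margin of error = z* · σ/√n
= 1.960 · 14.7/√470
= 1.960 · 14.7/21.6795
= 1.33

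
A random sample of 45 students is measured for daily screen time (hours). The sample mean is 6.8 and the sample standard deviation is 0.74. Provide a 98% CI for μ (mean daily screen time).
(6.53, 7.07)

t-interval (σ unknown):
df = n - 1 = 44
t* = 2.414 for 98% confidence

Margin of error = t* · s/√n = 2.414 · 0.74/√45 = 0.27

CI: (6.53, 7.07)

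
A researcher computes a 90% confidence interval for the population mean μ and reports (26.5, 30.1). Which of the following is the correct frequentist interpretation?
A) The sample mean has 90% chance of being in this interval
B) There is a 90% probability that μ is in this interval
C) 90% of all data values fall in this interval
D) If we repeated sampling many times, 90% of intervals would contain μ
D

A) Wrong — x̄ is observed and sits in the interval by construction.
B) Wrong — μ is fixed; the randomness lives in the interval, not in μ.
C) Wrong — a CI is about the parameter μ, not individual data values.
D) Correct — this is the frequentist long-run coverage interpretation.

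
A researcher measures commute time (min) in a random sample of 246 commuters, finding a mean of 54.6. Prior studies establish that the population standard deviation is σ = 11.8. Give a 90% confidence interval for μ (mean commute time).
(53.36, 55.84)

z-interval (σ known):
z* = 1.645 for 90% confidence

Margin of error = z* · σ/√n = 1.645 · 11.8/√246 = 1.24

CI: (54.6 - 1.24, 54.6 + 1.24) = (53.36, 55.84)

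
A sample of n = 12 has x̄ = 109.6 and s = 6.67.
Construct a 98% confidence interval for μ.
(104.37, 114.83)

t-interval (σ unknown):
df = n - 1 = 11
t* = 2.718 for 98% confidence

Margin of error = t* · s/√n = 2.718 · 6.67/√12 = 5.23

CI: (104.37, 114.83)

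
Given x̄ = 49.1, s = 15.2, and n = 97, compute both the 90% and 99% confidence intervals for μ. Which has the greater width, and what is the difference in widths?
99% CI is wider by 2.98

df = 96
90% CI: t* = 1.661, (46.54, 51.66), width = 2 · t* · s/√n = 5.13
99% CI: t* = 2.628, (45.04, 53.16), width = 2 · t* · s/√n = 8.11

The 99% CI is wider by 8.11 - 5.13 = 2.98.
Higher confidence requires a wider interval.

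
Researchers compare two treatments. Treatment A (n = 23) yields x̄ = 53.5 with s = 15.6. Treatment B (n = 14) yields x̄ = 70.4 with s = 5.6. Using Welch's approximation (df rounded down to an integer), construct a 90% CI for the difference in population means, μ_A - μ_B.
(-22.98, -10.82)

Difference: x̄₁ - x̄₂ = -16.90
SE = √(s₁²/n₁ + s₂²/n₂) = √(15.6²/23 + 5.6²/14) = 3.5806
df = 30.02 → 30 (Welch–Satterthwaite, rounded down)
t* = 1.697

CI: -16.90 ± 1.697 · 3.5806 = -16.90 ± 6.08 = (-22.98, -10.82)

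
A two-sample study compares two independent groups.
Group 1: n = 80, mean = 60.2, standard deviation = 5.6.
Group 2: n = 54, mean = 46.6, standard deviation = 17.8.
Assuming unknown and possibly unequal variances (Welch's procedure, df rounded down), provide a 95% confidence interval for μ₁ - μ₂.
(8.60, 18.60)

Difference: x̄₁ - x̄₂ = 13.60
SE = √(s₁²/n₁ + s₂²/n₂) = √(5.6²/80 + 17.8²/54) = 2.5019
df = 60.14 → 60 (Welch–Satterthwaite, rounded down)
t* = 2.000

CI: 13.60 ± 2.000 · 2.5019 = 13.60 ± 5.00 = (8.60, 18.60)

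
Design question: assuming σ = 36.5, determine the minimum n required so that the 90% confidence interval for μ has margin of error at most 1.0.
n ≥ 3606

For margin E ≤ 1.0:
n ≥ (z* · σ / E)²
n ≥ (1.645 · 36.5 / 1.0)²
n ≥ 3605.10

Minimum n = 3606 (rounding up)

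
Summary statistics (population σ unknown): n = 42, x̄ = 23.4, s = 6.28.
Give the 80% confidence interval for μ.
(22.14, 24.66)

t-interval (σ unknown):
df = n - 1 = 41
t* = 1.303 for 80% confidence

Margin of error = t* · s/√n = 1.303 · 6.28/√42 = 1.26

CI: (22.14, 24.66)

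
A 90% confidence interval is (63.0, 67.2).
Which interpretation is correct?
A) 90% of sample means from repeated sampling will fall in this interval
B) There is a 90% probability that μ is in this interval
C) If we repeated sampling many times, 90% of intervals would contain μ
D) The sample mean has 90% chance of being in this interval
C

A) Wrong — coverage applies to intervals containing μ, not to future x̄ values.
B) Wrong — μ is fixed; the randomness lives in the interval, not in μ.
C) Correct — this is the frequentist long-run coverage interpretation.
D) Wrong — x̄ is observed and sits in the interval by construction.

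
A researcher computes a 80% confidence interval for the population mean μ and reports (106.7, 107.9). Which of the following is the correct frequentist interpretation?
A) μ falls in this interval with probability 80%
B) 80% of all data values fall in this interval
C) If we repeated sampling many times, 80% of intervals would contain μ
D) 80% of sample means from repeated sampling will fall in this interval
C

A) Wrong — μ is fixed; the randomness lives in the interval, not in μ.
B) Wrong — a CI is about the parameter μ, not individual data values.
C) Correct — this is the frequentist long-run coverage interpretation.
D) Wrong — coverage applies to intervals containing μ, not to future x̄ values.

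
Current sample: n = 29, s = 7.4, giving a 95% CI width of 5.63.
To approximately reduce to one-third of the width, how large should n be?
n ≈ 261

CI width ∝ 1/√n
To reduce width by factor 3, need √n to grow by 3 → need 3² = 9 times as many samples.

Current: n = 29, width = 5.63
New: n = 261, width ≈ 1.80

Width reduced by factor of 5.63/1.80 = 3.13.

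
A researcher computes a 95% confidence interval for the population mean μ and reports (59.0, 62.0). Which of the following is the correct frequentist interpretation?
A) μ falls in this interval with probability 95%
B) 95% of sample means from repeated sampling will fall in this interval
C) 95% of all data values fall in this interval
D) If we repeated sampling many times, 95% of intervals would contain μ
D

A) Wrong — μ is fixed; the randomness lives in the interval, not in μ.
B) Wrong — coverage applies to intervals containing μ, not to future x̄ values.
C) Wrong — a CI is about the parameter μ, not individual data values.
D) Correct — this is the frequentist long-run coverage interpretation.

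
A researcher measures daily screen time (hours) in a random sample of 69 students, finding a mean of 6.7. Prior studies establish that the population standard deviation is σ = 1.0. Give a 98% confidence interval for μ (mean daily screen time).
(6.42, 6.98)

z-interval (σ known):
z* = 2.326 for 98% confidence

Margin of error = z* · σ/√n = 2.326 · 1.0/√69 = 0.28

CI: (6.7 - 0.28, 6.7 + 0.28) = (6.42, 6.98)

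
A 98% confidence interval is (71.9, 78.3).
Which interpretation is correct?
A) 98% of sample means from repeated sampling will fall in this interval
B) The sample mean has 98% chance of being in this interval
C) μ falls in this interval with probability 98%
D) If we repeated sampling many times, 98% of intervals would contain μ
D

A) Wrong — coverage applies to intervals containing μ, not to future x̄ values.
B) Wrong — x̄ is observed and sits in the interval by construction.
C) Wrong — μ is fixed; the randomness lives in the interval, not in μ.
D) Correct — this is the frequentist long-run coverage interpretation.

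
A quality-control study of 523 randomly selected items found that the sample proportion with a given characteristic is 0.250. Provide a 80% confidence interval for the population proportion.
(0.226, 0.274)

Proportion CI:
SE = √(p̂(1-p̂)/n) = √(0.250 · 0.750 / 523) = 0.01893

z* = 1.282
Margin = z* · SE = 1.282 · 0.01893 = 0.0243

CI: 0.250 ± 0.0243 = (0.226, 0.274)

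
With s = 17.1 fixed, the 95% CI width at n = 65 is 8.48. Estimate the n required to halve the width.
n ≈ 260

CI width ∝ 1/√n
To reduce width by factor 2, need √n to grow by 2 → need 2² = 4 times as many samples.

Current: n = 65, width = 8.48
New: n = 260, width ≈ 4.18

Width reduced by factor of 8.48/4.18 = 2.03.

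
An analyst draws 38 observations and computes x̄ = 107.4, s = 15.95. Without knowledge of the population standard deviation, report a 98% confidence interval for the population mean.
(101.11, 113.69)

t-interval (σ unknown):
df = n - 1 = 37
t* = 2.431 for 98% confidence

Margin of error = t* · s/√n = 2.431 · 15.95/√38 = 6.29

CI: (101.11, 113.69)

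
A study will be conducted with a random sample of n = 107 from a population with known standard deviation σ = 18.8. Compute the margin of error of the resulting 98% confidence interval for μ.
Margin of error = 4.23

Margin of error = z* · σ/√n
= 2.326 · 18.8/√107
= 2.326 · 18.8/10.3441
= 4.23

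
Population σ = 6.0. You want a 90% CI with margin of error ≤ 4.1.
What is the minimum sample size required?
n ≥ 6

For margin E ≤ 4.1:
n ≥ (z* · σ / E)²
n ≥ (1.645 · 6.0 / 4.1)²
n ≥ 5.80

Minimum n = 6 (rounding up)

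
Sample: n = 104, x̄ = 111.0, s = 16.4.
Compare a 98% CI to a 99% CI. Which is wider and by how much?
99% CI is wider by 0.84

df = 103
98% CI: t* = 2.363, (107.20, 114.80), width = 2 · t* · s/√n = 7.60
99% CI: t* = 2.624, (106.78, 115.22), width = 2 · t* · s/√n = 8.44

The 99% CI is wider by 8.44 - 7.60 = 0.84.
Higher confidence requires a wider interval.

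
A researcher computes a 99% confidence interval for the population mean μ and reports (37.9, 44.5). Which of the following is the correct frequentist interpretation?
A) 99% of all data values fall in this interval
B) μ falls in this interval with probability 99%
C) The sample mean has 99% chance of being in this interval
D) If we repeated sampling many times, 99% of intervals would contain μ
D

A) Wrong — a CI is about the parameter μ, not individual data values.
B) Wrong — μ is fixed; the randomness lives in the interval, not in μ.
C) Wrong — x̄ is observed and sits in the interval by construction.
D) Correct — this is the frequentist long-run coverage interpretation.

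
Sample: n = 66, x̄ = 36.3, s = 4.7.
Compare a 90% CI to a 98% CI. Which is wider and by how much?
98% CI is wider by 0.83

df = 65
90% CI: t* = 1.669, (35.33, 37.27), width = 2 · t* · s/√n = 1.93
98% CI: t* = 2.385, (34.92, 37.68), width = 2 · t* · s/√n = 2.76

The 98% CI is wider by 2.76 - 1.93 = 0.83.
Higher confidence requires a wider interval.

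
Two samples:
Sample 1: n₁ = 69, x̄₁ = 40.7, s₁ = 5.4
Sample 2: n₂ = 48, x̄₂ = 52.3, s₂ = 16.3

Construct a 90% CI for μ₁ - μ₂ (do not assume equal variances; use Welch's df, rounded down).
(-15.69, -7.51)

Difference: x̄₁ - x̄₂ = -11.60
SE = √(s₁²/n₁ + s₂²/n₂) = √(5.4²/69 + 16.3²/48) = 2.4409
df = 54.23 → 54 (Welch–Satterthwaite, rounded down)
t* = 1.674

CI: -11.60 ± 1.674 · 2.4409 = -11.60 ± 4.09 = (-15.69, -7.51)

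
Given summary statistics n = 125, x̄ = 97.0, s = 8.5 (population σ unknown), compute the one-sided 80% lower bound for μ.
μ ≥ 96.36

Lower bound (one-sided):
t* = 0.845 (one-sided for 80%)
Lower bound = x̄ - t* · s/√n = 97.0 - 0.845 · 8.5/√125 = 96.36

We are 80% confident that μ ≥ 96.36.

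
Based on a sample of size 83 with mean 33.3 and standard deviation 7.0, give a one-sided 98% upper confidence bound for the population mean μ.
μ ≤ 34.90

Upper bound (one-sided):
t* = 2.087 (one-sided for 98%)
Upper bound = x̄ + t* · s/√n = 33.3 + 2.087 · 7.0/√83 = 34.90

We are 98% confident that μ ≤ 34.90.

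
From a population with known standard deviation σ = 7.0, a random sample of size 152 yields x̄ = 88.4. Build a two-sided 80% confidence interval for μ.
(87.67, 89.13)

z-interval (σ known):
z* = 1.282 for 80% confidence

Margin of error = z* · σ/√n = 1.282 · 7.0/√152 = 0.73

CI: (88.4 - 0.73, 88.4 + 0.73) = (87.67, 89.13)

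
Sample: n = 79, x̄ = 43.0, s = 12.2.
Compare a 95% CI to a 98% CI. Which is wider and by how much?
98% CI is wider by 1.05

df = 78
95% CI: t* = 1.991, (40.27, 45.73), width = 2 · t* · s/√n = 5.47
98% CI: t* = 2.375, (39.74, 46.26), width = 2 · t* · s/√n = 6.52

The 98% CI is wider by 6.52 - 5.47 = 1.05.
Higher confidence requires a wider interval.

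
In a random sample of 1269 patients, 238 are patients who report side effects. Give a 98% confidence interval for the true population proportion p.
(0.162, 0.213)

Proportion CI:
p̂ = 238/1269 = 0.18755
SE = √(p̂(1-p̂)/n) = √(0.18755 · 0.81245 / 1269) = 0.01096

z* = 2.326
Margin = z* · SE = 2.326 · 0.01096 = 0.0255

CI: 0.18755 ± 0.0255 = (0.162, 0.213)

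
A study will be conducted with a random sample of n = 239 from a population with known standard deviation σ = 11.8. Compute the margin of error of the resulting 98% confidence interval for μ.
Margin of error = 1.78

Margin of error = z* · σ/√n
= 2.326 · 11.8/√239
= 2.326 · 11.8/15.4596
= 1.78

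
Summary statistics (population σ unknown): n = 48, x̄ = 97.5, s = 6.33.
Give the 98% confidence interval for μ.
(95.30, 99.70)

t-interval (σ unknown):
df = n - 1 = 47
t* = 2.408 for 98% confidence

Margin of error = t* · s/√n = 2.408 · 6.33/√48 = 2.20

CI: (95.30, 99.70)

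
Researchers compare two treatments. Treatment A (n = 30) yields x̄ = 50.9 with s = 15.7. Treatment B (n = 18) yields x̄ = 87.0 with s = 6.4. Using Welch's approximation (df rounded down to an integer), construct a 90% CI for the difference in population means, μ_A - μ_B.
(-41.55, -30.65)

Difference: x̄₁ - x̄₂ = -36.10
SE = √(s₁²/n₁ + s₂²/n₂) = √(15.7²/30 + 6.4²/18) = 3.2391
df = 41.82 → 41 (Welch–Satterthwaite, rounded down)
t* = 1.683

CI: -36.10 ± 1.683 · 3.2391 = -36.10 ± 5.45 = (-41.55, -30.65)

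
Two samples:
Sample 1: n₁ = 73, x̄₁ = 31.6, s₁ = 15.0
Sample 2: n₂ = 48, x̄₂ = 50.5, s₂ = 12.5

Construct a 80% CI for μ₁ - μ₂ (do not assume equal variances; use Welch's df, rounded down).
(-22.14, -15.66)

Difference: x̄₁ - x̄₂ = -18.90
SE = √(s₁²/n₁ + s₂²/n₂) = √(15.0²/73 + 12.5²/48) = 2.5174
df = 112.38 → 112 (Welch–Satterthwaite, rounded down)
t* = 1.289

CI: -18.90 ± 1.289 · 2.5174 = -18.90 ± 3.24 = (-22.14, -15.66)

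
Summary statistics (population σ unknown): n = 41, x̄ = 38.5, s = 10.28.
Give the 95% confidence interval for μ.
(35.26, 41.74)

t-interval (σ unknown):
df = n - 1 = 40
t* = 2.021 for 95% confidence

Margin of error = t* · s/√n = 2.021 · 10.28/√41 = 3.24

CI: (35.26, 41.74)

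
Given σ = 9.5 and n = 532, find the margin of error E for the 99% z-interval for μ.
Margin of error = 1.06

Margin of error = z* · σ/√n
= 2.576 · 9.5/√532
= 2.576 · 9.5/23.0651
= 1.06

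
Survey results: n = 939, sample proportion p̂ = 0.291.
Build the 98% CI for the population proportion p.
(0.257, 0.325)

Proportion CI:
SE = √(p̂(1-p̂)/n) = √(0.291 · 0.709 / 939) = 0.01482

z* = 2.326
Margin = z* · SE = 2.326 · 0.01482 = 0.0345

CI: 0.291 ± 0.0345 = (0.257, 0.325)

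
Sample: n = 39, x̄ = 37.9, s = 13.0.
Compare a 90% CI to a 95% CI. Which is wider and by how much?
95% CI is wider by 1.41

df = 38
90% CI: t* = 1.686, (34.39, 41.41), width = 2 · t* · s/√n = 7.02
95% CI: t* = 2.024, (33.69, 42.11), width = 2 · t* · s/√n = 8.43

The 95% CI is wider by 8.43 - 7.02 = 1.41.
Higher confidence requires a wider interval.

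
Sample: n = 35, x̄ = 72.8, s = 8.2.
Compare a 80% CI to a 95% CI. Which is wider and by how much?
95% CI is wider by 2.01

df = 34
80% CI: t* = 1.307, (70.99, 74.61), width = 2 · t* · s/√n = 3.62
95% CI: t* = 2.032, (69.98, 75.62), width = 2 · t* · s/√n = 5.63

The 95% CI is wider by 5.63 - 3.62 = 2.01.
Higher confidence requires a wider interval.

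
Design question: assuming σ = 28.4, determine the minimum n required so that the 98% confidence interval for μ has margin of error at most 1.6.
n ≥ 1705

For margin E ≤ 1.6:
n ≥ (z* · σ / E)²
n ≥ (2.326 · 28.4 / 1.6)²
n ≥ 1704.58

Minimum n = 1705 (rounding up)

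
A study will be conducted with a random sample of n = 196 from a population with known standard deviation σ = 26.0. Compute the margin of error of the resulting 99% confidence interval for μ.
Margin of error = 4.78

Margin of error = z* · σ/√n
= 2.576 · 26.0/√196
= 2.576 · 26.0/14.0000
= 4.78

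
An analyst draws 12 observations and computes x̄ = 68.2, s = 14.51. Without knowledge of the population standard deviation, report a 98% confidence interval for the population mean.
(56.82, 79.58)

t-interval (σ unknown):
df = n - 1 = 11
t* = 2.718 for 98% confidence

Margin of error = t* · s/√n = 2.718 · 14.51/√12 = 11.38

CI: (56.82, 79.58)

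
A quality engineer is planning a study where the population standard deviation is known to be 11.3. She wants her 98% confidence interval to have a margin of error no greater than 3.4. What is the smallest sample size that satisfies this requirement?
n ≥ 60

For margin E ≤ 3.4:
n ≥ (z* · σ / E)²
n ≥ (2.326 · 11.3 / 3.4)²
n ≥ 59.76

Minimum n = 60 (rounding up)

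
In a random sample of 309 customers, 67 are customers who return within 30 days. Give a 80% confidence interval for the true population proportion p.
(0.187, 0.247)

Proportion CI:
p̂ = 67/309 = 0.21683
SE = √(p̂(1-p̂)/n) = √(0.21683 · 0.78317 / 309) = 0.02344

z* = 1.282
Margin = z* · SE = 1.282 · 0.02344 = 0.0301

CI: 0.21683 ± 0.0301 = (0.187, 0.247)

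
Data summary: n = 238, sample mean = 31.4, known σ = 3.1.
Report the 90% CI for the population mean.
(31.07, 31.73)

z-interval (σ known):
z* = 1.645 for 90% confidence

Margin of error = z* · σ/√n = 1.645 · 3.1/√238 = 0.33

CI: (31.4 - 0.33, 31.4 + 0.33) = (31.07, 31.73)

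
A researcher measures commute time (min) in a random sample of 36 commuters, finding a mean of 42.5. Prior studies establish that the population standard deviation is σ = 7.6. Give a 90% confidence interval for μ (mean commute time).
(40.42, 44.58)

z-interval (σ known):
z* = 1.645 for 90% confidence

Margin of error = z* · σ/√n = 1.645 · 7.6/√36 = 2.08

CI: (42.5 - 2.08, 42.5 + 2.08) = (40.42, 44.58)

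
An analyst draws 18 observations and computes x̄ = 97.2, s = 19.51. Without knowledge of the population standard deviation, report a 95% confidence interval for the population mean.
(87.50, 106.90)

t-interval (σ unknown):
df = n - 1 = 17
t* = 2.110 for 95% confidence

Margin of error = t* · s/√n = 2.110 · 19.51/√18 = 9.70

CI: (87.50, 106.90)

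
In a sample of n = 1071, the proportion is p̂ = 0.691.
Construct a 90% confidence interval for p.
(0.668, 0.714)

Proportion CI:
SE = √(p̂(1-p̂)/n) = √(0.691 · 0.309 / 1071) = 0.01412

z* = 1.645
Margin = z* · SE = 1.645 · 0.01412 = 0.0232

CI: 0.691 ± 0.0232 = (0.668, 0.714)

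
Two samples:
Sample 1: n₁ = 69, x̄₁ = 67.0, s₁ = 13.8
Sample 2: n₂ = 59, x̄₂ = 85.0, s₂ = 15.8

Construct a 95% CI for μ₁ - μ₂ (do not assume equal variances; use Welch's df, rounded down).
(-23.24, -12.76)

Difference: x̄₁ - x̄₂ = -18.00
SE = √(s₁²/n₁ + s₂²/n₂) = √(13.8²/69 + 15.8²/59) = 2.6441
df = 116.18 → 116 (Welch–Satterthwaite, rounded down)
t* = 1.981

CI: -18.00 ± 1.981 · 2.6441 = -18.00 ± 5.24 = (-23.24, -12.76)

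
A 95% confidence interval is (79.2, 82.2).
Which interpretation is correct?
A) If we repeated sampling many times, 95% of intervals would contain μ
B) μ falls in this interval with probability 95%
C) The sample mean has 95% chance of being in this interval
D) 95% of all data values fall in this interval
A

A) Correct — this is the frequentist long-run coverage interpretation.
B) Wrong — μ is fixed; the randomness lives in the interval, not in μ.
C) Wrong — x̄ is observed and sits in the interval by construction.
D) Wrong — a CI is about the parameter μ, not individual data values.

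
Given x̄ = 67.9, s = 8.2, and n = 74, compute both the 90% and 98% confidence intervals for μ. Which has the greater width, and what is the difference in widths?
98% CI is wider by 1.36

df = 73
90% CI: t* = 1.666, (66.31, 69.49), width = 2 · t* · s/√n = 3.18
98% CI: t* = 2.379, (65.63, 70.17), width = 2 · t* · s/√n = 4.54

The 98% CI is wider by 4.54 - 3.18 = 1.36.
Higher confidence requires a wider interval.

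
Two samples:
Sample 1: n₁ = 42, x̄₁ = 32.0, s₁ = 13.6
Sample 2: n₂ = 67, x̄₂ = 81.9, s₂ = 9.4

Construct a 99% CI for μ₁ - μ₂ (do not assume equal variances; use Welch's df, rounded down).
(-56.25, -43.55)

Difference: x̄₁ - x̄₂ = -49.90
SE = √(s₁²/n₁ + s₂²/n₂) = √(13.6²/42 + 9.4²/67) = 2.3922
df = 65.58 → 65 (Welch–Satterthwaite, rounded down)
t* = 2.654

CI: -49.90 ± 2.654 · 2.3922 = -49.90 ± 6.35 = (-56.25, -43.55)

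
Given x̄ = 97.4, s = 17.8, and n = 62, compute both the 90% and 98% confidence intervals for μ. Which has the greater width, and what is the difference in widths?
98% CI is wider by 3.25

df = 61
90% CI: t* = 1.670, (93.62, 101.18), width = 2 · t* · s/√n = 7.55
98% CI: t* = 2.389, (92.00, 102.80), width = 2 · t* · s/√n = 10.80

The 98% CI is wider by 10.80 - 7.55 = 3.25.
Higher confidence requires a wider interval.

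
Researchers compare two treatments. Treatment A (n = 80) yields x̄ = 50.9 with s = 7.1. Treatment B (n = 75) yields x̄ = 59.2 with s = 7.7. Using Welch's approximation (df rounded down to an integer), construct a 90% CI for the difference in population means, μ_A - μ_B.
(-10.27, -6.33)

Difference: x̄₁ - x̄₂ = -8.30
SE = √(s₁²/n₁ + s₂²/n₂) = √(7.1²/80 + 7.7²/75) = 1.1919
df = 149.82 → 149 (Welch–Satterthwaite, rounded down)
t* = 1.655

CI: -8.30 ± 1.655 · 1.1919 = -8.30 ± 1.97 = (-10.27, -6.33)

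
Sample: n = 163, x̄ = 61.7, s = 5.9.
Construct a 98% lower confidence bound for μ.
μ ≥ 60.74

Lower bound (one-sided):
t* = 2.070 (one-sided for 98%)
Lower bound = x̄ - t* · s/√n = 61.7 - 2.070 · 5.9/√163 = 60.74

We are 98% confident that μ ≥ 60.74.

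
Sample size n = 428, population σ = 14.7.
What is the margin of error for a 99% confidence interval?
Margin of error = 1.83

Margin of error = z* · σ/√n
= 2.576 · 14.7/√428
= 2.576 · 14.7/20.6882
= 1.83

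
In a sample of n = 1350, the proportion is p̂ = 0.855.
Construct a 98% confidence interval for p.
(0.833, 0.877)

Proportion CI:
SE = √(p̂(1-p̂)/n) = √(0.855 · 0.145 / 1350) = 0.00958

z* = 2.326
Margin = z* · SE = 2.326 · 0.00958 = 0.0223

CI: 0.855 ± 0.0223 = (0.833, 0.877)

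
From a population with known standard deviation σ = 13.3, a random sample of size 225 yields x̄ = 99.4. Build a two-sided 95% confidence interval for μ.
(97.66, 101.14)

z-interval (σ known):
z* = 1.960 for 95% confidence

Margin of error = z* · σ/√n = 1.960 · 13.3/√225 = 1.74

CI: (99.4 - 1.74, 99.4 + 1.74) = (97.66, 101.14)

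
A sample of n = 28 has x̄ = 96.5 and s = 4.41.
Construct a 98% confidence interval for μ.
(94.44, 98.56)

t-interval (σ unknown):
df = n - 1 = 27
t* = 2.473 for 98% confidence

Margin of error = t* · s/√n = 2.473 · 4.41/√28 = 2.06

CI: (94.44, 98.56)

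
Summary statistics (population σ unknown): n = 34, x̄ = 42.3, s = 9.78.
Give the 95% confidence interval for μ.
(38.89, 45.71)

t-interval (σ unknown):
df = n - 1 = 33
t* = 2.035 for 95% confidence

Margin of error = t* · s/√n = 2.035 · 9.78/√34 = 3.41

CI: (38.89, 45.71)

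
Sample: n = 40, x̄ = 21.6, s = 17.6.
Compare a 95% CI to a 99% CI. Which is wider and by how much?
99% CI is wider by 3.81

df = 39
95% CI: t* = 2.023, (15.97, 27.23), width = 2 · t* · s/√n = 11.26
99% CI: t* = 2.708, (14.06, 29.14), width = 2 · t* · s/√n = 15.07

The 99% CI is wider by 15.07 - 11.26 = 3.81.
Higher confidence requires a wider interval.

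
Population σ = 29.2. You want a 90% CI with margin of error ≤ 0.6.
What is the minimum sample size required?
n ≥ 6410

For margin E ≤ 0.6:
n ≥ (z* · σ / E)²
n ≥ (1.645 · 29.2 / 0.6)²
n ≥ 6409.07

Minimum n = 6410 (rounding up)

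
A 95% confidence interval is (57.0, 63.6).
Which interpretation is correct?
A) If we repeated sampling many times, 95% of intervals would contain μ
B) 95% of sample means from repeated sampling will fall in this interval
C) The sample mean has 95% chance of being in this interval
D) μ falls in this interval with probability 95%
A

A) Correct — this is the frequentist long-run coverage interpretation.
B) Wrong — coverage applies to intervals containing μ, not to future x̄ values.
C) Wrong — x̄ is observed and sits in the interval by construction.
D) Wrong — μ is fixed; the randomness lives in the interval, not in μ.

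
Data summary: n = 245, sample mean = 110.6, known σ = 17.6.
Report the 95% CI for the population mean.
(108.40, 112.80)

z-interval (σ known):
z* = 1.960 for 95% confidence

Margin of error = z* · σ/√n = 1.960 · 17.6/√245 = 2.20

CI: (110.6 - 2.20, 110.6 + 2.20) = (108.40, 112.80)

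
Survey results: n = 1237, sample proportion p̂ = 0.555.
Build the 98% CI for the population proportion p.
(0.522, 0.588)

Proportion CI:
SE = √(p̂(1-p̂)/n) = √(0.555 · 0.445 / 1237) = 0.01413

z* = 2.326
Margin = z* · SE = 2.326 · 0.01413 = 0.0329

CI: 0.555 ± 0.0329 = (0.522, 0.588)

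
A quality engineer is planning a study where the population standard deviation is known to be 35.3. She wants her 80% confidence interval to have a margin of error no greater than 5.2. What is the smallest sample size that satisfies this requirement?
n ≥ 76

For margin E ≤ 5.2:
n ≥ (z* · σ / E)²
n ≥ (1.282 · 35.3 / 5.2)²
n ≥ 75.74

Minimum n = 76 (rounding up)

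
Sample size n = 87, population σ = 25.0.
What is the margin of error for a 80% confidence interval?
Margin of error = 3.44

Margin of error = z* · σ/√n
= 1.282 · 25.0/√87
= 1.282 · 25.0/9.3274
= 3.44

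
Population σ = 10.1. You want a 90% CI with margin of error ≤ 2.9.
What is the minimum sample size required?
n ≥ 33

For margin E ≤ 2.9:
n ≥ (z* · σ / E)²
n ≥ (1.645 · 10.1 / 2.9)²
n ≥ 32.82

Minimum n = 33 (rounding up)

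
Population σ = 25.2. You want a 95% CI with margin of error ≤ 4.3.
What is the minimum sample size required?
n ≥ 132

For margin E ≤ 4.3:
n ≥ (z* · σ / E)²
n ≥ (1.960 · 25.2 / 4.3)²
n ≥ 131.94

Minimum n = 132 (rounding up)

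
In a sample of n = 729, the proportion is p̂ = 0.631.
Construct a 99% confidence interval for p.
(0.585, 0.677)

Proportion CI:
SE = √(p̂(1-p̂)/n) = √(0.631 · 0.369 / 729) = 0.01787

z* = 2.576
Margin = z* · SE = 2.576 · 0.01787 = 0.0460

CI: 0.631 ± 0.0460 = (0.585, 0.677)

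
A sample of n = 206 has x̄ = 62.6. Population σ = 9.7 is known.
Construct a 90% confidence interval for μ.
(61.49, 63.71)

z-interval (σ known):
z* = 1.645 for 90% confidence

Margin of error = z* · σ/√n = 1.645 · 9.7/√206 = 1.11

CI: (62.6 - 1.11, 62.6 + 1.11) = (61.49, 63.71)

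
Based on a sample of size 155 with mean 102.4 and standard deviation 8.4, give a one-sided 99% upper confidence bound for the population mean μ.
μ ≤ 103.99

Upper bound (one-sided):
t* = 2.351 (one-sided for 99%)
Upper bound = x̄ + t* · s/√n = 102.4 + 2.351 · 8.4/√155 = 103.99

We are 99% confident that μ ≤ 103.99.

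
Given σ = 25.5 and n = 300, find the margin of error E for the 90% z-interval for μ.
Margin of error = 2.42

Margin of error = z* · σ/√n
= 1.645 · 25.5/√300
= 1.645 · 25.5/17.3205
= 2.42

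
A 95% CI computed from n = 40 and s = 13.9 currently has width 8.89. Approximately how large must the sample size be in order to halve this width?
n ≈ 160

CI width ∝ 1/√n
To reduce width by factor 2, need √n to grow by 2 → need 2² = 4 times as many samples.

Current: n = 40, width = 8.89
New: n = 160, width ≈ 4.34

Width reduced by factor of 8.89/4.34 = 2.05.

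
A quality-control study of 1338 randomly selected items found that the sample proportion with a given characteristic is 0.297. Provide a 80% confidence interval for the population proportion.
(0.281, 0.313)

Proportion CI:
SE = √(p̂(1-p̂)/n) = √(0.297 · 0.703 / 1338) = 0.01249

z* = 1.282
Margin = z* · SE = 1.282 · 0.01249 = 0.0160

CI: 0.297 ± 0.0160 = (0.281, 0.313)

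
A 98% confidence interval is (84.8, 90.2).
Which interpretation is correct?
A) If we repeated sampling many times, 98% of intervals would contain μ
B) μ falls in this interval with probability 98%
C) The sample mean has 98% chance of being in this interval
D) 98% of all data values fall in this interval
A

A) Correct — this is the frequentist long-run coverage interpretation.
B) Wrong — μ is fixed; the randomness lives in the interval, not in μ.
C) Wrong — x̄ is observed and sits in the interval by construction.
D) Wrong — a CI is about the parameter μ, not individual data values.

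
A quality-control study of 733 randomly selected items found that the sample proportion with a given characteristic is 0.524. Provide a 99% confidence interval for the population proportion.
(0.476, 0.572)

Proportion CI:
SE = √(p̂(1-p̂)/n) = √(0.524 · 0.476 / 733) = 0.01845

z* = 2.576
Margin = z* · SE = 2.576 · 0.01845 = 0.0475

CI: 0.524 ± 0.0475 = (0.476, 0.572)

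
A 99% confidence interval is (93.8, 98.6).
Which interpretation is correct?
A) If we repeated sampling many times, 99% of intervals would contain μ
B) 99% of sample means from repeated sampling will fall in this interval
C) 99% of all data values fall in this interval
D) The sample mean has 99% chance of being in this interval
A

A) Correct — this is the frequentist long-run coverage interpretation.
B) Wrong — coverage applies to intervals containing μ, not to future x̄ values.
C) Wrong — a CI is about the parameter μ, not individual data values.
D) Wrong — x̄ is observed and sits in the interval by construction.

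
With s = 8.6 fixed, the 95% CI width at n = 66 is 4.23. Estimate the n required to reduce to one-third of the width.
n ≈ 594

CI width ∝ 1/√n
To reduce width by factor 3, need √n to grow by 3 → need 3² = 9 times as many samples.

Current: n = 66, width = 4.23
New: n = 594, width ≈ 1.39

Width reduced by factor of 4.23/1.39 = 3.04.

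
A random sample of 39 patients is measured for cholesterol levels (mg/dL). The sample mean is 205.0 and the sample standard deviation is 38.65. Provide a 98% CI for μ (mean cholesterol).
(189.97, 220.03)

t-interval (σ unknown):
df = n - 1 = 38
t* = 2.429 for 98% confidence

Margin of error = t* · s/√n = 2.429 · 38.65/√39 = 15.03

CI: (189.97, 220.03)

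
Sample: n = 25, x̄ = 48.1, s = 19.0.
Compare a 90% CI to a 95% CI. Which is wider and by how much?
95% CI is wider by 2.69

df = 24
90% CI: t* = 1.711, (41.60, 54.60), width = 2 · t* · s/√n = 13.00
95% CI: t* = 2.064, (40.26, 55.94), width = 2 · t* · s/√n = 15.69

The 95% CI is wider by 15.69 - 13.00 = 2.69.
Higher confidence requires a wider interval.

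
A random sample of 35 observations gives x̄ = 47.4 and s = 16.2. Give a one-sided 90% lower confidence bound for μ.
μ ≥ 43.82

Lower bound (one-sided):
t* = 1.307 (one-sided for 90%)
Lower bound = x̄ - t* · s/√n = 47.4 - 1.307 · 16.2/√35 = 43.82

We are 90% confident that μ ≥ 43.82.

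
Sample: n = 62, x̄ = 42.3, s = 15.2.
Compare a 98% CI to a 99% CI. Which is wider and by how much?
99% CI is wider by 1.05

df = 61
98% CI: t* = 2.389, (37.69, 46.91), width = 2 · t* · s/√n = 9.22
99% CI: t* = 2.659, (37.17, 47.43), width = 2 · t* · s/√n = 10.27

The 99% CI is wider by 10.27 - 9.22 = 1.05.
Higher confidence requires a wider interval.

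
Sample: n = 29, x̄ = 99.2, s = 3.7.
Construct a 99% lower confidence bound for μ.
μ ≥ 97.50

Lower bound (one-sided):
t* = 2.467 (one-sided for 99%)
Lower bound = x̄ - t* · s/√n = 99.2 - 2.467 · 3.7/√29 = 97.50

We are 99% confident that μ ≥ 97.50.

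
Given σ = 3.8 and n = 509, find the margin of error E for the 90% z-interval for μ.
Margin of error = 0.28

Margin of error = z* · σ/√n
= 1.645 · 3.8/√509
= 1.645 · 3.8/22.5610
= 0.28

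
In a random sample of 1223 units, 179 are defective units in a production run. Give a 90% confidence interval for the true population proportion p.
(0.130, 0.163)

Proportion CI:
p̂ = 179/1223 = 0.14636
SE = √(p̂(1-p̂)/n) = √(0.14636 · 0.85364 / 1223) = 0.01011

z* = 1.645
Margin = z* · SE = 1.645 · 0.01011 = 0.0166

CI: 0.14636 ± 0.0166 = (0.130, 0.163)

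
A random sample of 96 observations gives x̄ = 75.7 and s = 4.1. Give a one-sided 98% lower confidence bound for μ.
μ ≥ 74.83

Lower bound (one-sided):
t* = 2.082 (one-sided for 98%)
Lower bound = x̄ - t* · s/√n = 75.7 - 2.082 · 4.1/√96 = 74.83

We are 98% confident that μ ≥ 74.83.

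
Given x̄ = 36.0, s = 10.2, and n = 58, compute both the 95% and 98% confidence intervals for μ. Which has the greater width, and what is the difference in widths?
98% CI is wider by 1.05

df = 57
95% CI: t* = 2.002, (33.32, 38.68), width = 2 · t* · s/√n = 5.36
98% CI: t* = 2.394, (32.79, 39.21), width = 2 · t* · s/√n = 6.41

The 98% CI is wider by 6.41 - 5.36 = 1.05.
Higher confidence requires a wider interval.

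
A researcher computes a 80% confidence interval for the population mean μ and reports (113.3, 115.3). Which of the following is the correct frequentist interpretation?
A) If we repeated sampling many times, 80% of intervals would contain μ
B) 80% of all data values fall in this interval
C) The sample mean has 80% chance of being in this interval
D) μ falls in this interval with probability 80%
A

A) Correct — this is the frequentist long-run coverage interpretation.
B) Wrong — a CI is about the parameter μ, not individual data values.
C) Wrong — x̄ is observed and sits in the interval by construction.
D) Wrong — μ is fixed; the randomness lives in the interval, not in μ.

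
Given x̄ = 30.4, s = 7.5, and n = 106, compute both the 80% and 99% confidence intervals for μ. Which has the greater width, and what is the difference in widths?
99% CI is wider by 1.94

df = 105
80% CI: t* = 1.290, (29.46, 31.34), width = 2 · t* · s/√n = 1.88
99% CI: t* = 2.623, (28.49, 32.31), width = 2 · t* · s/√n = 3.82

The 99% CI is wider by 3.82 - 1.88 = 1.94.
Higher confidence requires a wider interval.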